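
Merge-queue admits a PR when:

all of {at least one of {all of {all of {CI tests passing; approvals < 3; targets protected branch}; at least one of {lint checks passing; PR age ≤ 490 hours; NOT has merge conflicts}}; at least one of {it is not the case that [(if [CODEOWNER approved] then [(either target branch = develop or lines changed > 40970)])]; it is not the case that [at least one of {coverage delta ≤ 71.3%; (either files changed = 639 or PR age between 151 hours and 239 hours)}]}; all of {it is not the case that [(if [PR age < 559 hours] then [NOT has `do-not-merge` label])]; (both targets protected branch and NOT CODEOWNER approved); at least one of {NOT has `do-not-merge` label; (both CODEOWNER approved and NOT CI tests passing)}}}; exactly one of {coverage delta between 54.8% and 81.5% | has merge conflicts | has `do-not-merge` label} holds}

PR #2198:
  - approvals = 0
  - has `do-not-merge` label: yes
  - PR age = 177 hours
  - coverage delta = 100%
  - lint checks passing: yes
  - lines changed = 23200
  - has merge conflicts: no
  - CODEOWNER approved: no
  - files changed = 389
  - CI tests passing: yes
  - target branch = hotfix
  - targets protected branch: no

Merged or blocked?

Blocked

Atomic conditions:
  CI tests passing: yes → true
  approvals < 3: 0 < 3 is true
  targets protected branch: no → false
  lint checks passing: yes → true
  PR age ≤ 490 hours: 177 ≤ 490 is true
  NOT has merge conflicts: no → true
  CODEOWNER approved: no → false
  target branch = develop: hotfix == develop is false
  lines changed > 40970: 23200 > 40970 is false
  coverage delta ≤ 71.3%: 100 ≤ 71.3 is false
  files changed = 639: 389 == 639 is false
  PR age between 151 hours and 239 hours: 177 in [151, 239] is true
  PR age < 559 hours: 177 < 559 is true
  NOT has `do-not-merge` label: yes → false
  NOT CODEOWNER approved: no → true
  NOT CI tests passing: yes → false
  coverage delta between 54.8% and 81.5%: 100 in [54.8, 81.5] is false
  has merge conflicts: no → false
  has `do-not-merge` label: yes → true
Combine:
[1.1.1] true AND true AND false = false
[1.1.2] true OR true OR true = true
[1.1] false AND true = false
[1.2.1.1.2] false OR false = false
[1.2.1.1] false → false (antecedent false ⇒ implication holds) = true
[1.2.1] NOT true = false
[1.2.2.1.2] false OR true = true
[1.2.2.1] false OR true = true
[1.2.2] NOT true = false
[1.2] false OR false = false
[1.3.1.1] true → false = false
[1.3.1] NOT false = true
[1.3.2] false AND true = false
[1.3.3.2] false AND false = false
[1.3.3] false OR false = false
[1.3] true AND false AND false = false
[1] false OR false OR false = false
[2] exactly-one(false, false, true) = true
[root] false AND true = false
Overall: false → blocked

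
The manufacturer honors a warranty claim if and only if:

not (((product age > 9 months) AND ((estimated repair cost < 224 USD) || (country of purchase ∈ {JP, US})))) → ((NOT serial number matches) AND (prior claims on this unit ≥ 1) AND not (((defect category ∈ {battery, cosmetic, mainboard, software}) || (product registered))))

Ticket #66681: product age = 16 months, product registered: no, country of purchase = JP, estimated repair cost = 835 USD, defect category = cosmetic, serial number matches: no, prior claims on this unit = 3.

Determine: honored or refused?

Honored

Atomic conditions:
  product age > 9 months: 16 > 9 is true
  estimated repair cost < 224 USD: 835 < 224 is false
  country of purchase ∈ {JP, US}: JP is in the set → true
  NOT serial number matches: no → true
  prior claims on this unit ≥ 1: 3 ≥ 1 is true
  defect category ∈ {battery, cosmetic, mainboard, software}: cosmetic is in the set → true
  product registered: no → false
Combine:
[1.1.2] false OR true = true
[1.1] true AND true = true
[1] NOT true = false
[2.3.1] true OR false = true
[2.3] NOT true = false
[2] true AND true AND false = false
[root] false → false (antecedent false ⇒ implication holds) = true
Overall: true → honored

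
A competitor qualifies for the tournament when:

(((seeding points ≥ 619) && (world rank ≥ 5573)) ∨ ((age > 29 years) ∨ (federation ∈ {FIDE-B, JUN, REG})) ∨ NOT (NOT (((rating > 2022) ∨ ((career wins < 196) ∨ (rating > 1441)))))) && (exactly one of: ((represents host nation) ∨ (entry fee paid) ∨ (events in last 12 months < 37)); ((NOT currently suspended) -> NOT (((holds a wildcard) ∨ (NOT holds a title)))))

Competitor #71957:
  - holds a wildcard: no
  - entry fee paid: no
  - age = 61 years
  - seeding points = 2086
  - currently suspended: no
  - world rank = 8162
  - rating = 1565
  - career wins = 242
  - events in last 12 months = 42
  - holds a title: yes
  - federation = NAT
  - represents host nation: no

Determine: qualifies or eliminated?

Qualifies

Atomic conditions:
  seeding points ≥ 619: 2086 ≥ 619 is true
  world rank ≥ 5573: 8162 ≥ 5573 is true
  age > 29 years: 61 > 29 is true
  federation ∈ {FIDE-B, JUN, REG}: NAT is not in the set → false
  rating > 2022: 1565 > 2022 is false
  career wins < 196: 242 < 196 is false
  rating > 1441: 1565 > 1441 is true
  represents host nation: no → false
  entry fee paid: no → false
  events in last 12 months < 37: 42 < 37 is false
  NOT currently suspended: no → true
  holds a wildcard: no → false
  NOT holds a title: yes → false
Combine:
[1.1] true AND true = true
[1.2] true OR false = true
[1.3.1.1.2] false OR true = true
[1.3.1.1] false OR true = true
[1.3.1] NOT true = false
[1.3] NOT false = true
[1] true OR true OR true = true
[2.1] false OR false OR false = false
[2.2.2.1] false OR false = false
[2.2.2] NOT false = true
[2.2] true → true = true
[2] exactly-one(false, true) = true
[root] true AND true = true
Overall: true → qualifies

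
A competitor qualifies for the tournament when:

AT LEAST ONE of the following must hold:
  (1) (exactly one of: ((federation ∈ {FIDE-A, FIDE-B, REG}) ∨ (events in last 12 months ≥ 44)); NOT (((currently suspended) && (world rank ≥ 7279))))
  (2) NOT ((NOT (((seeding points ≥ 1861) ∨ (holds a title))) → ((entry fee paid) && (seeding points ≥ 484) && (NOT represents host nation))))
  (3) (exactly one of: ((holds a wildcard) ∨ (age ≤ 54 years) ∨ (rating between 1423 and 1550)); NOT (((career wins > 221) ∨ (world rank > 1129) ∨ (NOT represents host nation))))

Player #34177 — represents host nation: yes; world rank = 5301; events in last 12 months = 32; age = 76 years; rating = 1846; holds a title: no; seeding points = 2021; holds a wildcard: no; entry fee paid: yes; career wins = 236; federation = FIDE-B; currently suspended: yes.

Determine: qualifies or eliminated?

Eliminated

Atomic conditions:
  federation ∈ {FIDE-A, FIDE-B, REG}: FIDE-B is in the set → true
  events in last 12 months ≥ 44: 32 ≥ 44 is false
  currently suspended: yes → true
  world rank ≥ 7279: 5301 ≥ 7279 is false
  seeding points ≥ 1861: 2021 ≥ 1861 is true
  holds a title: no → false
  entry fee paid: yes → true
  seeding points ≥ 484: 2021 ≥ 484 is true
  NOT represents host nation: yes → false
  holds a wildcard: no → false
  age ≤ 54 years: 76 ≤ 54 is false
  rating between 1423 and 1550: 1846 in [1423, 1550] is false
  career wins > 221: 236 > 221 is true
  world rank > 1129: 5301 > 1129 is true
Combine:
[1.1] true OR false = true
[1.2.1] true AND false = false
[1.2] NOT false = true
[1] exactly-one(true, true) = false
[2.1.1.1] true OR false = true
[2.1.1] NOT true = false
[2.1.2] true AND true AND false = false
[2.1] false → false (antecedent false ⇒ implication holds) = true
[2] NOT true = false
[3.1] false OR false OR false = false
[3.2.1] true OR true OR false = true
[3.2] NOT true = false
[3] exactly-one(false, false) = false
[root] false OR false OR false = false
Overall: false → eliminated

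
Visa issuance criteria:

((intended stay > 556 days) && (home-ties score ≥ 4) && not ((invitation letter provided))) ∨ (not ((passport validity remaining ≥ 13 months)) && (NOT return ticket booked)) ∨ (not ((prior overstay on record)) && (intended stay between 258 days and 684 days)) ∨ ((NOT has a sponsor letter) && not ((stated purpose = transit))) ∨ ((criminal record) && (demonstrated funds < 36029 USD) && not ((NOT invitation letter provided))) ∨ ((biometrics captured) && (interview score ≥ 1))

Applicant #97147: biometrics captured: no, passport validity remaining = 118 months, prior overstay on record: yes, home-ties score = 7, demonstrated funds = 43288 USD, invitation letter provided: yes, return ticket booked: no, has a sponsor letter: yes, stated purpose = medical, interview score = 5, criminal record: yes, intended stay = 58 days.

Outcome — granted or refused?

Atomic conditions:
  intended stay > 556 days: 58 > 556 is false
  home-ties score ≥ 4: 7 ≥ 4 is true
  invitation letter provided: yes → true
  passport validity remaining ≥ 13 months: 118 ≥ 13 is true
  NOT return ticket booked: no → true
  prior overstay on record: yes → true
  intended stay between 258 days and 684 days: 58 in [258, 684] is false
  NOT has a sponsor letter: yes → false
  stated purpose = transit: medical == transit is false
  criminal record: yes → true
  demonstrated funds < 36029 USD: 43288 < 36029 is false
  NOT invitation letter provided: yes → false
  biometrics captured: no → false
  interview score ≥ 1: 5 ≥ 1 is true
Combine:
[1.3] NOT true = false
[1] false AND true AND false = false
[2.1] NOT true = false
[2] false AND true = false
[3.1] NOT true = false
[3] false AND false = false
[4.2] NOT false = true
[4] false AND true = false
[5.3] NOT false = true
[5] true AND false AND true = false
[6] false AND true = false
[root] false OR false OR false OR false OR false OR false = false
Overall: false → refused

Refused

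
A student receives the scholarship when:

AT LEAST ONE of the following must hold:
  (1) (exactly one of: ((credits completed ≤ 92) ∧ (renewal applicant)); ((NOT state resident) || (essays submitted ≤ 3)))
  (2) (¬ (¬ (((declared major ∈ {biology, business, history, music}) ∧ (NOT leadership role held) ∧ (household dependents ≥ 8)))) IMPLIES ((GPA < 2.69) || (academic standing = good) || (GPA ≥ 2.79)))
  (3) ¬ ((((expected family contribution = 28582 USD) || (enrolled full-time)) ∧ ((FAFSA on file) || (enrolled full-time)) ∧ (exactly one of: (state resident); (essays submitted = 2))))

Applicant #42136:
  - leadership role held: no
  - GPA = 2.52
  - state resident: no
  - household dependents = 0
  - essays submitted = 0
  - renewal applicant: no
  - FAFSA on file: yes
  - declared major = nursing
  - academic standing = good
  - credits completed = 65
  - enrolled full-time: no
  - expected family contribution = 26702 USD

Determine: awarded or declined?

Atomic conditions:
  credits completed ≤ 92: 65 ≤ 92 is true
  renewal applicant: no → false
  NOT state resident: no → true
  essays submitted ≤ 3: 0 ≤ 3 is true
  declared major ∈ {biology, business, history, music}: nursing is not in the set → false
  NOT leadership role held: no → true
  household dependents ≥ 8: 0 ≥ 8 is false
  GPA < 2.69: 2.52 < 2.69 is true
  academic standing = good: good == good is true
  GPA ≥ 2.79: 2.52 ≥ 2.79 is false
  expected family contribution = 28582 USD: 26702 == 28582 is false
  enrolled full-time: no → false
  FAFSA on file: yes → true
  state resident: no → false
  essays submitted = 2: 0 == 2 is false
Combine:
[1.1] true AND false = false
[1.2] true OR true = true
[1] exactly-one(false, true) = true
[2.1.1.1] false AND true AND false = false
[2.1.1] NOT false = true
[2.1] NOT true = false
[2.2] true OR true OR false = true
[2] false → true (antecedent false ⇒ implication holds) = true
[3.1.1] false OR false = false
[3.1.2] true OR false = true
[3.1.3] exactly-one(false, false) = false
[3.1] false AND true AND false = false
[3] NOT false = true
[root] true OR true OR true = true
Overall: true → awarded

Awarded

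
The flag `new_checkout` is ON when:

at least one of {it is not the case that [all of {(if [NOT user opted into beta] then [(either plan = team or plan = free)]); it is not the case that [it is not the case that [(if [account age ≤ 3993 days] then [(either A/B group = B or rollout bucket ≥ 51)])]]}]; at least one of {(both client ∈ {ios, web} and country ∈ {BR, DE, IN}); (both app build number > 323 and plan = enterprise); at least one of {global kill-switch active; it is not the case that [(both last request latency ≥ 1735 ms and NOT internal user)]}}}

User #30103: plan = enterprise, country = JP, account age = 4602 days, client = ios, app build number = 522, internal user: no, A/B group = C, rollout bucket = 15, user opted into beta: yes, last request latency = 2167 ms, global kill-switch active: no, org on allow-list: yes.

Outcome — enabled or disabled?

Atomic conditions:
  NOT user opted into beta: yes → false
  plan = team: enterprise == team is false
  plan = free: enterprise == free is false
  account age ≤ 3993 days: 4602 ≤ 3993 is false
  A/B group = B: C == B is false
  rollout bucket ≥ 51: 15 ≥ 51 is false
  client ∈ {ios, web}: ios is in the set → true
  country ∈ {BR, DE, IN}: JP is not in the set → false
  app build number > 323: 522 > 323 is true
  plan = enterprise: enterprise == enterprise is true
  global kill-switch active: no → false
  last request latency ≥ 1735 ms: 2167 ≥ 1735 is true
  NOT internal user: no → true
Combine:
[1.1.1.2] false OR false = false
[1.1.1] false → false (antecedent false ⇒ implication holds) = true
[1.1.2.1.1.2] false OR false = false
[1.1.2.1.1] false → false (antecedent false ⇒ implication holds) = true
[1.1.2.1] NOT true = false
[1.1.2] NOT false = true
[1.1] true AND true = true
[1] NOT true = false
[2.1] true AND false = false
[2.2] true AND true = true
[2.3.2.1] true AND true = true
[2.3.2] NOT true = false
[2.3] false OR false = false
[2] false OR true OR false = true
[root] false OR true = true
Overall: true → enabled

Enabled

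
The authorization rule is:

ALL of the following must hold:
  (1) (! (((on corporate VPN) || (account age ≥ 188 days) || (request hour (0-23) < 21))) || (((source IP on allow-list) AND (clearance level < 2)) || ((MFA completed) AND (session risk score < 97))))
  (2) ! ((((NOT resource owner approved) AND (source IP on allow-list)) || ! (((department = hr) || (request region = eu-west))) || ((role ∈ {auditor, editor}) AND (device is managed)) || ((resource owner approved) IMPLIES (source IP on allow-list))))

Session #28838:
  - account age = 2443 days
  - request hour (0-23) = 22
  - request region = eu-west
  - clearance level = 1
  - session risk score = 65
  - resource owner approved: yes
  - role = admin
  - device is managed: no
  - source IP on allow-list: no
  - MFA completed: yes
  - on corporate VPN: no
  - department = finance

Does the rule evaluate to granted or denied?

Atomic conditions:
  on corporate VPN: no → false
  account age ≥ 188 days: 2443 ≥ 188 is true
  request hour (0-23) < 21: 22 < 21 is false
  source IP on allow-list: no → false
  clearance level < 2: 1 < 2 is true
  MFA completed: yes → true
  session risk score < 97: 65 < 97 is true
  NOT resource owner approved: yes → false
  department = hr: finance == hr is false
  request region = eu-west: eu-west == eu-west is true
  role ∈ {auditor, editor}: admin is not in the set → false
  device is managed: no → false
  resource owner approved: yes → true
Combine:
[1.1.1] false OR true OR false = true
[1.1] NOT true = false
[1.2.1] false AND true = false
[1.2.2] true AND true = true
[1.2] false OR true = true
[1] false OR true = true
[2.1.1] false AND false = false
[2.1.2.1] false OR true = true
[2.1.2] NOT true = false
[2.1.3] false AND false = false
[2.1.4] true → false = false
[2.1] false OR false OR false OR false = false
[2] NOT false = true
[root] true AND true = true
Overall: true → granted

Granted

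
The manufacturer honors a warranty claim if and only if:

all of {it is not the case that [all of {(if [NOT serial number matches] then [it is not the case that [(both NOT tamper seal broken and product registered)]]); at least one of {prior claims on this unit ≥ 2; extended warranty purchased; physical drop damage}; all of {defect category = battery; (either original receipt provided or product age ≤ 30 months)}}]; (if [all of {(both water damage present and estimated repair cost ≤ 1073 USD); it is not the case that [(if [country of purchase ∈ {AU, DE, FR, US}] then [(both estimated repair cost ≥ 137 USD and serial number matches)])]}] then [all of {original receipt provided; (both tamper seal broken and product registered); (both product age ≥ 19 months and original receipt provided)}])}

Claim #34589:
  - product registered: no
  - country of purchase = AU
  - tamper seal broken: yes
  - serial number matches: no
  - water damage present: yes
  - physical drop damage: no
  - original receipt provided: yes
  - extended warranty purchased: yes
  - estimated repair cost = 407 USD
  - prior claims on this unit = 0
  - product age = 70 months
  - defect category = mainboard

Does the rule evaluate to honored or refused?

Atomic conditions:
  NOT serial number matches: no → true
  NOT tamper seal broken: yes → false
  product registered: no → false
  prior claims on this unit ≥ 2: 0 ≥ 2 is false
  extended warranty purchased: yes → true
  physical drop damage: no → false
  defect category = battery: mainboard == battery is false
  original receipt provided: yes → true
  product age ≤ 30 months: 70 ≤ 30 is false
  water damage present: yes → true
  estimated repair cost ≤ 1073 USD: 407 ≤ 1073 is true
  country of purchase ∈ {AU, DE, FR, US}: AU is in the set → true
  estimated repair cost ≥ 137 USD: 407 ≥ 137 is true
  serial number matches: no → false
  tamper seal broken: yes → true
  product age ≥ 19 months: 70 ≥ 19 is true
Combine:
[1.1.1.2.1] false AND false = false
[1.1.1.2] NOT false = true
[1.1.1] true → true = true
[1.1.2] false OR true OR false = true
[1.1.3.2] true OR false = true
[1.1.3] false AND true = false
[1.1] true AND true AND false = false
[1] NOT false = true
[2.1.1] true AND true = true
[2.1.2.1.2] true AND false = false
[2.1.2.1] true → false = false
[2.1.2] NOT false = true
[2.1] true AND true = true
[2.2.2] true AND false = false
[2.2.3] true AND true = true
[2.2] true AND false AND true = false
[2] true → false = false
[root] true AND false = false
Overall: false → refused

Refused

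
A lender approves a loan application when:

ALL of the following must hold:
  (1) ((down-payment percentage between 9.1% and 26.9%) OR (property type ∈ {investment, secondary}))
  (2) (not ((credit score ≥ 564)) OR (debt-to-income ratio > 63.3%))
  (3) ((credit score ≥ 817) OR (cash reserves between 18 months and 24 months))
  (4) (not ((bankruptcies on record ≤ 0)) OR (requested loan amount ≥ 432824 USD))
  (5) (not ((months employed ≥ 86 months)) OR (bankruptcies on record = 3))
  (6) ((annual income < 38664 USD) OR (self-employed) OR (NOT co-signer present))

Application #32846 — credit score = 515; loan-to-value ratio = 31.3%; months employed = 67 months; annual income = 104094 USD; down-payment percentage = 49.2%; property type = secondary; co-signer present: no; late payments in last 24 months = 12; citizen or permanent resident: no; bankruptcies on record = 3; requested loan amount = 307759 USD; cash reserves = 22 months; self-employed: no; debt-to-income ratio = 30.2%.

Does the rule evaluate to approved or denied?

Approved

Atomic conditions:
  down-payment percentage between 9.1% and 26.9%: 49.2 in [9.1, 26.9] is false
  property type ∈ {investment, secondary}: secondary is in the set → true
  credit score ≥ 564: 515 ≥ 564 is false
  debt-to-income ratio > 63.3%: 30.2 > 63.3 is false
  credit score ≥ 817: 515 ≥ 817 is false
  cash reserves between 18 months and 24 months: 22 in [18, 24] is true
  bankruptcies on record ≤ 0: 3 ≤ 0 is false
  requested loan amount ≥ 432824 USD: 307759 ≥ 432824 is false
  months employed ≥ 86 months: 67 ≥ 86 is false
  bankruptcies on record = 3: 3 == 3 is true
  annual income < 38664 USD: 104094 < 38664 is false
  self-employed: no → false
  NOT co-signer present: no → true
Combine:
[1] false OR true = true
[2.1] NOT false = true
[2] true OR false = true
[3] false OR true = true
[4.1] NOT false = true
[4] true OR false = true
[5.1] NOT false = true
[5] true OR true = true
[6] false OR false OR true = true
[root] true AND true AND true AND true AND true AND true = true
Overall: true → approved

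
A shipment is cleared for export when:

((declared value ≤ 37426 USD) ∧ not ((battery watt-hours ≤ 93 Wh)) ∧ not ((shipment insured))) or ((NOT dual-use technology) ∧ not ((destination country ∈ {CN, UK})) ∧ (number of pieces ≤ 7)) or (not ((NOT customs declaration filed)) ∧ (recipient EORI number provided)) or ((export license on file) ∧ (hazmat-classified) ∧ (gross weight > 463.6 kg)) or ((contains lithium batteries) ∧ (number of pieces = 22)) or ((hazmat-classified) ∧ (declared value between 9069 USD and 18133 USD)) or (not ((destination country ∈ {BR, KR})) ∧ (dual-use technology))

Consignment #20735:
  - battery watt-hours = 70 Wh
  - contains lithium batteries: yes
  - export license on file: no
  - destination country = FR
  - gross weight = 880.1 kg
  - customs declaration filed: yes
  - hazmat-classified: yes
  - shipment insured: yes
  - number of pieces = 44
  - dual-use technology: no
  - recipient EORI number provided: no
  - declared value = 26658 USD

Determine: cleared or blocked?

Atomic conditions:
  declared value ≤ 37426 USD: 26658 ≤ 37426 is true
  battery watt-hours ≤ 93 Wh: 70 ≤ 93 is true
  shipment insured: yes → true
  NOT dual-use technology: no → true
  destination country ∈ {CN, UK}: FR is not in the set → false
  number of pieces ≤ 7: 44 ≤ 7 is false
  NOT customs declaration filed: yes → false
  recipient EORI number provided: no → false
  export license on file: no → false
  hazmat-classified: yes → true
  gross weight > 463.6 kg: 880.1 > 463.6 is true
  contains lithium batteries: yes → true
  number of pieces = 22: 44 == 22 is false
  declared value between 9069 USD and 18133 USD: 26658 in [9069, 18133] is false
  destination country ∈ {BR, KR}: FR is not in the set → false
  dual-use technology: no → false
Combine:
[1.2] NOT true = false
[1.3] NOT true = false
[1] true AND false AND false = false
[2.2] NOT false = true
[2] true AND true AND false = false
[3.1] NOT false = true
[3] true AND false = false
[4] false AND true AND true = false
[5] true AND false = false
[6] true AND false = false
[7.1] NOT false = true
[7] true AND false = false
[root] false OR false OR false OR false OR false OR false OR false = false
Overall: false → blocked

Blocked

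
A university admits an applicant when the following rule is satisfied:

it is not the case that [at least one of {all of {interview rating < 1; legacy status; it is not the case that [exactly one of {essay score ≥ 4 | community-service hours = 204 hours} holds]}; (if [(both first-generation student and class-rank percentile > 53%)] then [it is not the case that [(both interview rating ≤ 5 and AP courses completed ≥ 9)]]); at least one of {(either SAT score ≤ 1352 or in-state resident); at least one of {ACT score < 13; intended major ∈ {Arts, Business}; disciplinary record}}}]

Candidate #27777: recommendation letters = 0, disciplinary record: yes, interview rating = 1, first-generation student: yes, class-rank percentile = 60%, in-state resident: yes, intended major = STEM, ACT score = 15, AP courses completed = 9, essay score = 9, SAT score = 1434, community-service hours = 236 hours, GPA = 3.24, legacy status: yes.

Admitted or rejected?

Atomic conditions:
  interview rating < 1: 1 < 1 is false
  legacy status: yes → true
  essay score ≥ 4: 9 ≥ 4 is true
  community-service hours = 204 hours: 236 == 204 is false
  first-generation student: yes → true
  class-rank percentile > 53%: 60 > 53 is true
  interview rating ≤ 5: 1 ≤ 5 is true
  AP courses completed ≥ 9: 9 ≥ 9 is true
  SAT score ≤ 1352: 1434 ≤ 1352 is false
  in-state resident: yes → true
  ACT score < 13: 15 < 13 is false
  intended major ∈ {Arts, Business}: STEM is not in the set → false
  disciplinary record: yes → true
Combine:
[1.1.3.1] exactly-one(true, false) = true
[1.1.3] NOT true = false
[1.1] false AND true AND false = false
[1.2.1] true AND true = true
[1.2.2.1] true AND true = true
[1.2.2] NOT true = false
[1.2] true → false = false
[1.3.1] false OR true = true
[1.3.2] false OR false OR true = true
[1.3] true OR true = true
[1] false OR false OR true = true
[root] NOT true = false
Overall: false → rejected

Rejected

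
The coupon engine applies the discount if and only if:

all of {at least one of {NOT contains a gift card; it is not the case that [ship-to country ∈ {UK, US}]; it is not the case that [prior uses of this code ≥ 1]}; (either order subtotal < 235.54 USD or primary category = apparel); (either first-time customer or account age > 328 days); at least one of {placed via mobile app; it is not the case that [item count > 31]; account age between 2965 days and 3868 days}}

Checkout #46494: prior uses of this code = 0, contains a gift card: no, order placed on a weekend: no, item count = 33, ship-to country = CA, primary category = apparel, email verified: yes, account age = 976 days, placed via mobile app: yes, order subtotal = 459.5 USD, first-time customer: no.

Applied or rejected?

Atomic conditions:
  NOT contains a gift card: no → true
  ship-to country ∈ {UK, US}: CA is not in the set → false
  prior uses of this code ≥ 1: 0 ≥ 1 is false
  order subtotal < 235.54 USD: 459.5 < 235.54 is false
  primary category = apparel: apparel == apparel is true
  first-time customer: no → false
  account age > 328 days: 976 > 328 is true
  placed via mobile app: yes → true
  item count > 31: 33 > 31 is true
  account age between 2965 days and 3868 days: 976 in [2965, 3868] is false
Combine:
[1.2] NOT false = true
[1.3] NOT false = true
[1] true OR true OR true = true
[2] false OR true = true
[3] false OR true = true
[4.2] NOT true = false
[4] true OR false OR false = true
[root] true AND true AND true AND true = true
Overall: true → applied

Applied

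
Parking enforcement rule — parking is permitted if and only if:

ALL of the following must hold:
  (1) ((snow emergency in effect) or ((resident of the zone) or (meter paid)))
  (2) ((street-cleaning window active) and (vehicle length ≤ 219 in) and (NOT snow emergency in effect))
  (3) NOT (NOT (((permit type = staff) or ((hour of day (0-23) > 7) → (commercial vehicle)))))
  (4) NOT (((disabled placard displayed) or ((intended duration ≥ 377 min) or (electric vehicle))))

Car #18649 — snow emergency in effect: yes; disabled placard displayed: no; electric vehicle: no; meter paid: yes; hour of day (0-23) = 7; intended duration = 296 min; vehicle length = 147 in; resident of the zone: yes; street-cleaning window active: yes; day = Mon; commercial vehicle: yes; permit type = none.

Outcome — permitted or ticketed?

Atomic conditions:
  snow emergency in effect: yes → true
  resident of the zone: yes → true
  meter paid: yes → true
  street-cleaning window active: yes → true
  vehicle length ≤ 219 in: 147 ≤ 219 is true
  NOT snow emergency in effect: yes → false
  permit type = staff: none == staff is false
  hour of day (0-23) > 7: 7 > 7 is false
  commercial vehicle: yes → true
  disabled placard displayed: no → false
  intended duration ≥ 377 min: 296 ≥ 377 is false
  electric vehicle: no → false
Combine:
[1.2] true OR true = true
[1] true OR true = true
[2] true AND true AND false = false
[3.1.1.2] false → true (antecedent false ⇒ implication holds) = true
[3.1.1] false OR true = true
[3.1] NOT true = false
[3] NOT false = true
[4.1.2] false OR false = false
[4.1] false OR false = false
[4] NOT false = true
[root] true AND false AND true AND true = false
Overall: false → ticketed

Ticketed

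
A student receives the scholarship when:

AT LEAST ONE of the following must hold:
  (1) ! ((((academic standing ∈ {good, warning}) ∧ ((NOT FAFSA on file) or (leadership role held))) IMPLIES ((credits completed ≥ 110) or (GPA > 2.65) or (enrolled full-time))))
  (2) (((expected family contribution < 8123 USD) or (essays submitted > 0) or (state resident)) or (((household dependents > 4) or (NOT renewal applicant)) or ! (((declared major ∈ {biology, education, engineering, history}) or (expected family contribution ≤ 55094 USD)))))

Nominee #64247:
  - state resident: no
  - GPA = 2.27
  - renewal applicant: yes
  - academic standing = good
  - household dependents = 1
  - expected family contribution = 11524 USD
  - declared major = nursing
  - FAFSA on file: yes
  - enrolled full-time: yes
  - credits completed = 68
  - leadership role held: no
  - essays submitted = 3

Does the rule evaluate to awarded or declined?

Awarded

Atomic conditions:
  academic standing ∈ {good, warning}: good is in the set → true
  NOT FAFSA on file: yes → false
  leadership role held: no → false
  credits completed ≥ 110: 68 ≥ 110 is false
  GPA > 2.65: 2.27 > 2.65 is false
  enrolled full-time: yes → true
  expected family contribution < 8123 USD: 11524 < 8123 is false
  essays submitted > 0: 3 > 0 is true
  state resident: no → false
  household dependents > 4: 1 > 4 is false
  NOT renewal applicant: yes → false
  declared major ∈ {biology, education, engineering, history}: nursing is not in the set → false
  expected family contribution ≤ 55094 USD: 11524 ≤ 55094 is true
Combine:
[1.1.1.2] false OR false = false
[1.1.1] true AND false = false
[1.1.2] false OR false OR true = true
[1.1] false → true (antecedent false ⇒ implication holds) = true
[1] NOT true = false
[2.1] false OR true OR false = true
[2.2.1] false OR false = false
[2.2.2.1] false OR true = true
[2.2.2] NOT true = false
[2.2] false OR false = false
[2] true OR false = true
[root] false OR true = true
Overall: true → awarded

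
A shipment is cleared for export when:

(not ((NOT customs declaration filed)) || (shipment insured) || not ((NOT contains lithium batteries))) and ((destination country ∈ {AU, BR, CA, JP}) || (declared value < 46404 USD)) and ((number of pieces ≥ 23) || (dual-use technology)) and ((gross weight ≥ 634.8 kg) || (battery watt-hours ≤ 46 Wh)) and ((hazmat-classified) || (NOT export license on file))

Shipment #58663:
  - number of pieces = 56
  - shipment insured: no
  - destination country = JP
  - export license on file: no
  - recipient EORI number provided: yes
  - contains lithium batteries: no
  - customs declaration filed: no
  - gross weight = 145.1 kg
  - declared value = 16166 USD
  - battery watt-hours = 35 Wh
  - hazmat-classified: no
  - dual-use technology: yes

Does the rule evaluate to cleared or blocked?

Atomic conditions:
  NOT customs declaration filed: no → true
  shipment insured: no → false
  NOT contains lithium batteries: no → true
  destination country ∈ {AU, BR, CA, JP}: JP is in the set → true
  declared value < 46404 USD: 16166 < 46404 is true
  number of pieces ≥ 23: 56 ≥ 23 is true
  dual-use technology: yes → true
  gross weight ≥ 634.8 kg: 145.1 ≥ 634.8 is false
  battery watt-hours ≤ 46 Wh: 35 ≤ 46 is true
  hazmat-classified: no → false
  NOT export license on file: no → true
Combine:
[1.1] NOT true = false
[1.3] NOT true = false
[1] false OR false OR false = false
[2] true OR true = true
[3] true OR true = true
[4] false OR true = true
[5] false OR true = true
[root] false AND true AND true AND true AND true = false
Overall: false → blocked

Blocked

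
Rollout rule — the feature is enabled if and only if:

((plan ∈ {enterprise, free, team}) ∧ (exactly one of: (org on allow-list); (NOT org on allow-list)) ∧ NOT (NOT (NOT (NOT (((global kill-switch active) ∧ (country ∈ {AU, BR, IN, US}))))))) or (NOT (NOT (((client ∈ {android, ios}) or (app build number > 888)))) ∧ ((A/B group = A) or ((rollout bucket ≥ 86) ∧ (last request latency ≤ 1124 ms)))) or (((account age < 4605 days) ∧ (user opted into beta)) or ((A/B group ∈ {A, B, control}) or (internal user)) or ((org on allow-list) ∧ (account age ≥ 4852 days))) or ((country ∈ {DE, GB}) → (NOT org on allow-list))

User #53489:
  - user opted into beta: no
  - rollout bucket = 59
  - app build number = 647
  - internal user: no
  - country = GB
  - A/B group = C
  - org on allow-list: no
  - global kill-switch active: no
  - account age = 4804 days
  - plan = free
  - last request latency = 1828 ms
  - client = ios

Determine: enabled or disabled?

Enabled

Atomic conditions:
  plan ∈ {enterprise, free, team}: free is in the set → true
  org on allow-list: no → false
  NOT org on allow-list: no → true
  global kill-switch active: no → false
  country ∈ {AU, BR, IN, US}: GB is not in the set → false
  client ∈ {android, ios}: ios is in the set → true
  app build number > 888: 647 > 888 is false
  A/B group = A: C == A is false
  rollout bucket ≥ 86: 59 ≥ 86 is false
  last request latency ≤ 1124 ms: 1828 ≤ 1124 is false
  account age < 4605 days: 4804 < 4605 is false
  user opted into beta: no → false
  A/B group ∈ {A, B, control}: C is not in the set → false
  internal user: no → false
  account age ≥ 4852 days: 4804 ≥ 4852 is false
  country ∈ {DE, GB}: GB is in the set → true
Combine:
[1.2] exactly-one(false, true) = true
[1.3.1.1.1.1] false AND false = false
[1.3.1.1.1] NOT false = true
[1.3.1.1] NOT true = false
[1.3.1] NOT false = true
[1.3] NOT true = false
[1] true AND true AND false = false
[2.1.1.1] true OR false = true
[2.1.1] NOT true = false
[2.1] NOT false = true
[2.2.2] false AND false = false
[2.2] false OR false = false
[2] true AND false = false
[3.1] false AND false = false
[3.2] false OR false = false
[3.3] false AND false = false
[3] false OR false OR false = false
[4] true → true = true
[root] false OR false OR false OR true = true
Overall: true → enabled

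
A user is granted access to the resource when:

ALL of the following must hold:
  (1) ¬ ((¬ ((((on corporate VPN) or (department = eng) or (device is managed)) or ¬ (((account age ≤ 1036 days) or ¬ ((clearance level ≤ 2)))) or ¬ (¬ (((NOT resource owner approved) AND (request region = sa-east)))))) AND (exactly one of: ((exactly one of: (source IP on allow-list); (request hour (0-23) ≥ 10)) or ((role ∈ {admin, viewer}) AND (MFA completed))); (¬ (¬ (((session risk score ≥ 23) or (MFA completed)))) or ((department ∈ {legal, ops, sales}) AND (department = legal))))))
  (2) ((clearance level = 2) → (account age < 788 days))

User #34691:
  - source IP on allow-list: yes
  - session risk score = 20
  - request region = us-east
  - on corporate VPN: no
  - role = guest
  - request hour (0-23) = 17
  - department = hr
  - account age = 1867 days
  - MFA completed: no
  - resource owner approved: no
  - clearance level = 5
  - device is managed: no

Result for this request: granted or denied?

Atomic conditions:
  on corporate VPN: no → false
  department = eng: hr == eng is false
  device is managed: no → false
  account age ≤ 1036 days: 1867 ≤ 1036 is false
  clearance level ≤ 2: 5 ≤ 2 is false
  NOT resource owner approved: no → true
  request region = sa-east: us-east == sa-east is false
  source IP on allow-list: yes → true
  request hour (0-23) ≥ 10: 17 ≥ 10 is true
  role ∈ {admin, viewer}: guest is not in the set → false
  MFA completed: no → false
  session risk score ≥ 23: 20 ≥ 23 is false
  department ∈ {legal, ops, sales}: hr is not in the set → false
  department = legal: hr == legal is false
  clearance level = 2: 5 == 2 is false
  account age < 788 days: 1867 < 788 is false
Combine:
[1.1.1.1.1] false OR false OR false = false
[1.1.1.1.2.1.2] NOT false = true
[1.1.1.1.2.1] false OR true = true
[1.1.1.1.2] NOT true = false
[1.1.1.1.3.1.1] true AND false = false
[1.1.1.1.3.1] NOT false = true
[1.1.1.1.3] NOT true = false
[1.1.1.1] false OR false OR false = false
[1.1.1] NOT false = true
[1.1.2.1.1] exactly-one(true, true) = false
[1.1.2.1.2] false AND false = false
[1.1.2.1] false OR false = false
[1.1.2.2.1.1.1] false OR false = false
[1.1.2.2.1.1] NOT false = true
[1.1.2.2.1] NOT true = false
[1.1.2.2.2] false AND false = false
[1.1.2.2] false OR false = false
[1.1.2] exactly-one(false, false) = false
[1.1] true AND false = false
[1] NOT false = true
[2] false → false (antecedent false ⇒ implication holds) = true
[root] true AND true = true
Overall: true → granted

Granted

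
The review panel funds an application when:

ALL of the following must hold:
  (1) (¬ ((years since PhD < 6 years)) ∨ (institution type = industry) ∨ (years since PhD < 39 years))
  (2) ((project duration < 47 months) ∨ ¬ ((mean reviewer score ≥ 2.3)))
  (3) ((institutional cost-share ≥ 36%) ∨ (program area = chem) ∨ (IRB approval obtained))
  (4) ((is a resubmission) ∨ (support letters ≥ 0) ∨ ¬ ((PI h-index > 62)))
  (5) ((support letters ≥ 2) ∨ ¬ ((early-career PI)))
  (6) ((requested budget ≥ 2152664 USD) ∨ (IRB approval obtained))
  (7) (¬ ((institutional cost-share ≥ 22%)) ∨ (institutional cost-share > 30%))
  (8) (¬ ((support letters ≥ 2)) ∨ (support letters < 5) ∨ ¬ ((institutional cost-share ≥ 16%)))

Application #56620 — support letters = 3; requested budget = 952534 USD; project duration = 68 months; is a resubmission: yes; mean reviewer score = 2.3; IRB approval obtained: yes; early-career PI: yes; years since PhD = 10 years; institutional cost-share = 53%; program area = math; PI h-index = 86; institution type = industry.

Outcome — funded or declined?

Atomic conditions:
  years since PhD < 6 years: 10 < 6 is false
  institution type = industry: industry == industry is true
  years since PhD < 39 years: 10 < 39 is true
  project duration < 47 months: 68 < 47 is false
  mean reviewer score ≥ 2.3: 2.3 ≥ 2.3 is true
  institutional cost-share ≥ 36%: 53 ≥ 36 is true
  program area = chem: math == chem is false
  IRB approval obtained: yes → true
  is a resubmission: yes → true
  support letters ≥ 0: 3 ≥ 0 is true
  PI h-index > 62: 86 > 62 is true
  support letters ≥ 2: 3 ≥ 2 is true
  early-career PI: yes → true
  requested budget ≥ 2152664 USD: 952534 ≥ 2152664 is false
  institutional cost-share ≥ 22%: 53 ≥ 22 is true
  institutional cost-share > 30%: 53 > 30 is true
  support letters < 5: 3 < 5 is true
  institutional cost-share ≥ 16%: 53 ≥ 16 is true
Combine:
[1.1] NOT false = true
[1] true OR true OR true = true
[2.2] NOT true = false
[2] false OR false = false
[3] true OR false OR true = true
[4.3] NOT true = false
[4] true OR true OR false = true
[5.2] NOT true = false
[5] true OR false = true
[6] false OR true = true
[7.1] NOT true = false
[7] false OR true = true
[8.1] NOT true = false
[8.3] NOT true = false
[8] false OR true OR false = true
[root] true AND false AND true AND true AND true AND true AND true AND true = false
Overall: false → declined

Declined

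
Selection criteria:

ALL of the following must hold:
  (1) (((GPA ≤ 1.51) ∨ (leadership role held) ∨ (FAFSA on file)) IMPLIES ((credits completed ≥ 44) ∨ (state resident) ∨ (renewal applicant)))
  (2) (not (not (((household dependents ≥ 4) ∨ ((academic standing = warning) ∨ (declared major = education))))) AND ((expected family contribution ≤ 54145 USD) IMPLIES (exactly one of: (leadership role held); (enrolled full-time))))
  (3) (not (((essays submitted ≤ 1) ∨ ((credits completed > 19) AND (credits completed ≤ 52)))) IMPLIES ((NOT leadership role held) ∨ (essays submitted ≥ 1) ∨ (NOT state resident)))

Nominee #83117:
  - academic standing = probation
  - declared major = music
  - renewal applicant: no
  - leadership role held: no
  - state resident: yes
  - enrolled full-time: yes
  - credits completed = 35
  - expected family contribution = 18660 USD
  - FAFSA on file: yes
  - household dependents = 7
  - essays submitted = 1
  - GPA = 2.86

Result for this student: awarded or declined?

Atomic conditions:
  GPA ≤ 1.51: 2.86 ≤ 1.51 is false
  leadership role held: no → false
  FAFSA on file: yes → true
  credits completed ≥ 44: 35 ≥ 44 is false
  state resident: yes → true
  renewal applicant: no → false
  household dependents ≥ 4: 7 ≥ 4 is true
  academic standing = warning: probation == warning is false
  declared major = education: music == education is false
  expected family contribution ≤ 54145 USD: 18660 ≤ 54145 is true
  enrolled full-time: yes → true
  essays submitted ≤ 1: 1 ≤ 1 is true
  credits completed > 19: 35 > 19 is true
  credits completed ≤ 52: 35 ≤ 52 is true
  NOT leadership role held: no → true
  essays submitted ≥ 1: 1 ≥ 1 is true
  NOT state resident: yes → false
Combine:
[1.1] false OR false OR true = true
[1.2] false OR true OR false = true
[1] true → true = true
[2.1.1.1.2] false OR false = false
[2.1.1.1] true OR false = true
[2.1.1] NOT true = false
[2.1] NOT false = true
[2.2.2] exactly-one(false, true) = true
[2.2] true → true = true
[2] true AND true = true
[3.1.1.2] true AND true = true
[3.1.1] true OR true = true
[3.1] NOT true = false
[3.2] true OR true OR false = true
[3] false → true (antecedent false ⇒ implication holds) = true
[root] true AND true AND true = true
Overall: true → awarded

Awarded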